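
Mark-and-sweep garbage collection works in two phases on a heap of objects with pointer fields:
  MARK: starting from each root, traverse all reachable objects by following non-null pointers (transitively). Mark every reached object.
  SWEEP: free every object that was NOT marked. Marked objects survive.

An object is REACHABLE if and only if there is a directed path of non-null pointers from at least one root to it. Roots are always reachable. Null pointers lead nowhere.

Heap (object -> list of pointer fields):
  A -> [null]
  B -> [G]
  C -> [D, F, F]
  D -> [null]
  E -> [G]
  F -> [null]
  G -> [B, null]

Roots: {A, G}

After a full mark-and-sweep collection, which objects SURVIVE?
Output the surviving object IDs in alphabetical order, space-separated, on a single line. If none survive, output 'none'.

Answer: A B G

Derivation:
Roots: A G
Mark A: refs=null, marked=A
Mark G: refs=B null, marked=A G
Mark B: refs=G, marked=A B G
Unmarked (collected): C D E F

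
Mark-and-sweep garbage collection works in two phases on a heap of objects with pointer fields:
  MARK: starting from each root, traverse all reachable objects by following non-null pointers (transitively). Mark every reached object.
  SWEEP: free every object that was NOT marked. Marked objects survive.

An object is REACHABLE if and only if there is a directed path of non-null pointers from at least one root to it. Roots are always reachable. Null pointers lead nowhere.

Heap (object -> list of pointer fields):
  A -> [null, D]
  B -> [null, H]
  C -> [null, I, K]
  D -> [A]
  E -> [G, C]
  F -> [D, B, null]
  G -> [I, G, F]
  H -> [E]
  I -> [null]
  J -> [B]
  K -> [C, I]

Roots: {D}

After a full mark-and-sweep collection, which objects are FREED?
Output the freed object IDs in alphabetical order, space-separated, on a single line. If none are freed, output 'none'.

Answer: B C E F G H I J K

Derivation:
Roots: D
Mark D: refs=A, marked=D
Mark A: refs=null D, marked=A D
Unmarked (collected): B C E F G H I J K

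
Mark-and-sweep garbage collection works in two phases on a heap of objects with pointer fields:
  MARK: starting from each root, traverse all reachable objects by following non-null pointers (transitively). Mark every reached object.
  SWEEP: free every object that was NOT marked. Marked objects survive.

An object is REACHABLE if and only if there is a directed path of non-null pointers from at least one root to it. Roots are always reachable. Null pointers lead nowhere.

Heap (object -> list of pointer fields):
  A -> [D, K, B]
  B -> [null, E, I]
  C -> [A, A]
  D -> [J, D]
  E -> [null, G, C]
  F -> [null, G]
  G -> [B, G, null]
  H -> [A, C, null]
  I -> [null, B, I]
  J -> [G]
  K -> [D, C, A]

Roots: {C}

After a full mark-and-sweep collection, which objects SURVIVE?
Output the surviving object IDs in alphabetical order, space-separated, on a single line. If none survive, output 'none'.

Answer: A B C D E G I J K

Derivation:
Roots: C
Mark C: refs=A A, marked=C
Mark A: refs=D K B, marked=A C
Mark D: refs=J D, marked=A C D
Mark K: refs=D C A, marked=A C D K
Mark B: refs=null E I, marked=A B C D K
Mark J: refs=G, marked=A B C D J K
Mark E: refs=null G C, marked=A B C D E J K
Mark I: refs=null B I, marked=A B C D E I J K
Mark G: refs=B G null, marked=A B C D E G I J K
Unmarked (collected): F H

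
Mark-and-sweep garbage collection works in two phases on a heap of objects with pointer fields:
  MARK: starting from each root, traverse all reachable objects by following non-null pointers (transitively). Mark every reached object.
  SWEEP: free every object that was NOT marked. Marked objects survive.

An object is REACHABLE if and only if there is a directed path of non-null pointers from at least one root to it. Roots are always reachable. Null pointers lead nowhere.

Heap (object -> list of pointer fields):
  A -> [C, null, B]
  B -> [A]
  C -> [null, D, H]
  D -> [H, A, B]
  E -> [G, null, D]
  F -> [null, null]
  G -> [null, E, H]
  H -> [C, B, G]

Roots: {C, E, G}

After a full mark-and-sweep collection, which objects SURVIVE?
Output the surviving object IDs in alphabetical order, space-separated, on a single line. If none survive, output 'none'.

Roots: C E G
Mark C: refs=null D H, marked=C
Mark E: refs=G null D, marked=C E
Mark G: refs=null E H, marked=C E G
Mark D: refs=H A B, marked=C D E G
Mark H: refs=C B G, marked=C D E G H
Mark A: refs=C null B, marked=A C D E G H
Mark B: refs=A, marked=A B C D E G H
Unmarked (collected): F

Answer: A B C D E G H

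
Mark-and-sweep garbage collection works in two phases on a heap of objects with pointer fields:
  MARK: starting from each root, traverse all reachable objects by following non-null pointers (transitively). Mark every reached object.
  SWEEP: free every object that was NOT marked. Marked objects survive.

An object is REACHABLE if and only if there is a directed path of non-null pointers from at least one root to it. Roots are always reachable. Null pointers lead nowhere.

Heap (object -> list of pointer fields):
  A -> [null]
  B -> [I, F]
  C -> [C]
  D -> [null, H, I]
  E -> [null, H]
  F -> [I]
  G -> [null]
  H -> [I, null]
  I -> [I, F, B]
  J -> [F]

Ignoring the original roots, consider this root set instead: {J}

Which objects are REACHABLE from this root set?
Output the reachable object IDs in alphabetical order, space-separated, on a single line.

Roots: J
Mark J: refs=F, marked=J
Mark F: refs=I, marked=F J
Mark I: refs=I F B, marked=F I J
Mark B: refs=I F, marked=B F I J
Unmarked (collected): A C D E G H

Answer: B F I J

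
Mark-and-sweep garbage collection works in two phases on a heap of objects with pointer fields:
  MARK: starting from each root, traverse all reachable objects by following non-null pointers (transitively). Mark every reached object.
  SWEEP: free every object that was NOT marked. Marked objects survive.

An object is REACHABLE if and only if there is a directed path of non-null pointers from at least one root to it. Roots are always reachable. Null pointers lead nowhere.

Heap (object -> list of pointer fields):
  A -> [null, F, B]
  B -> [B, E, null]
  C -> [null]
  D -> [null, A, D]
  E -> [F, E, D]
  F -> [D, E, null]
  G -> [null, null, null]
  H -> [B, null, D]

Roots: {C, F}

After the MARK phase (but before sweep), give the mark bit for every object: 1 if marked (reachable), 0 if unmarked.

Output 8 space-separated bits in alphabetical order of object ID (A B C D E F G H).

Roots: C F
Mark C: refs=null, marked=C
Mark F: refs=D E null, marked=C F
Mark D: refs=null A D, marked=C D F
Mark E: refs=F E D, marked=C D E F
Mark A: refs=null F B, marked=A C D E F
Mark B: refs=B E null, marked=A B C D E F
Unmarked (collected): G H

Answer: 1 1 1 1 1 1 0 0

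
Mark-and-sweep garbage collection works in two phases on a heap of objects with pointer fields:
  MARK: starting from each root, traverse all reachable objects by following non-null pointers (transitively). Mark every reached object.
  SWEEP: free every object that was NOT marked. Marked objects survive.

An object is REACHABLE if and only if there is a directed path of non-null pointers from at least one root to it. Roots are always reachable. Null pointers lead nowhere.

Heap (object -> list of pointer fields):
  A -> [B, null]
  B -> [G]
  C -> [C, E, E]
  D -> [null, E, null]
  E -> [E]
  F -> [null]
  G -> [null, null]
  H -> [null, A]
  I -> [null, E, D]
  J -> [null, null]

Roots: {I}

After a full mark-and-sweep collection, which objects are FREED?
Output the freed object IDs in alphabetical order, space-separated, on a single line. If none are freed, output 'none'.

Roots: I
Mark I: refs=null E D, marked=I
Mark E: refs=E, marked=E I
Mark D: refs=null E null, marked=D E I
Unmarked (collected): A B C F G H J

Answer: A B C F G H J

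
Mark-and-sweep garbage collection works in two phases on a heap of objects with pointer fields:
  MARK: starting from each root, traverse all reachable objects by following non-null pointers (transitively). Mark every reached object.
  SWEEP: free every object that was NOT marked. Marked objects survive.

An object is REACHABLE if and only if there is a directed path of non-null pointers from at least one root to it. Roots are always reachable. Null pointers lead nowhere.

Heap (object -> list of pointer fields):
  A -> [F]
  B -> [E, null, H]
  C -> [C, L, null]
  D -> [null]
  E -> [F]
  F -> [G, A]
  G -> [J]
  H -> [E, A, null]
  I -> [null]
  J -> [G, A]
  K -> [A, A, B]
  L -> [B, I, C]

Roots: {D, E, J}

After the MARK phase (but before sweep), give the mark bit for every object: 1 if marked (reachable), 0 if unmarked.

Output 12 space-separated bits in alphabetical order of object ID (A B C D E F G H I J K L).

Answer: 1 0 0 1 1 1 1 0 0 1 0 0

Derivation:
Roots: D E J
Mark D: refs=null, marked=D
Mark E: refs=F, marked=D E
Mark J: refs=G A, marked=D E J
Mark F: refs=G A, marked=D E F J
Mark G: refs=J, marked=D E F G J
Mark A: refs=F, marked=A D E F G J
Unmarked (collected): B C H I K L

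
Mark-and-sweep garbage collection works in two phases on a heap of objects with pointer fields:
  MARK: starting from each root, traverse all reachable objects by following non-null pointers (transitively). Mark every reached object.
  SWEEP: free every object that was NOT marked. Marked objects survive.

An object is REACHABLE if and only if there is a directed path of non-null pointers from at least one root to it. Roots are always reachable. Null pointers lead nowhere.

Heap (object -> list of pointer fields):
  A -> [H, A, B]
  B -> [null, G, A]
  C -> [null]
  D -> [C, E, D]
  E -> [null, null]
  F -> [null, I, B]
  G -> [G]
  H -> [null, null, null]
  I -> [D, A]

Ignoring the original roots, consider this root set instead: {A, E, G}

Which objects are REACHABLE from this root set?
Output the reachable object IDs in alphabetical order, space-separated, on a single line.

Roots: A E G
Mark A: refs=H A B, marked=A
Mark E: refs=null null, marked=A E
Mark G: refs=G, marked=A E G
Mark H: refs=null null null, marked=A E G H
Mark B: refs=null G A, marked=A B E G H
Unmarked (collected): C D F I

Answer: A B E G H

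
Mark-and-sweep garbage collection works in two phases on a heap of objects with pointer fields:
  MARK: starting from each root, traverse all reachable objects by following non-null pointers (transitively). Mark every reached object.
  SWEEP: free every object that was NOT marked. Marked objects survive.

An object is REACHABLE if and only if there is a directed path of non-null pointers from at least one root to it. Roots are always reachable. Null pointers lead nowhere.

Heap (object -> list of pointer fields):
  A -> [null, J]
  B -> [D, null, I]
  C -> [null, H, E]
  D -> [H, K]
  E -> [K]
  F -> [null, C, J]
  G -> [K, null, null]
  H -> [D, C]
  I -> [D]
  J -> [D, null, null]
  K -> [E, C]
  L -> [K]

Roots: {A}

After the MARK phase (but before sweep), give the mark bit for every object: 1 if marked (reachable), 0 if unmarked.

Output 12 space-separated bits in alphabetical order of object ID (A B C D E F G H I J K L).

Roots: A
Mark A: refs=null J, marked=A
Mark J: refs=D null null, marked=A J
Mark D: refs=H K, marked=A D J
Mark H: refs=D C, marked=A D H J
Mark K: refs=E C, marked=A D H J K
Mark C: refs=null H E, marked=A C D H J K
Mark E: refs=K, marked=A C D E H J K
Unmarked (collected): B F G I L

Answer: 1 0 1 1 1 0 0 1 0 1 1 0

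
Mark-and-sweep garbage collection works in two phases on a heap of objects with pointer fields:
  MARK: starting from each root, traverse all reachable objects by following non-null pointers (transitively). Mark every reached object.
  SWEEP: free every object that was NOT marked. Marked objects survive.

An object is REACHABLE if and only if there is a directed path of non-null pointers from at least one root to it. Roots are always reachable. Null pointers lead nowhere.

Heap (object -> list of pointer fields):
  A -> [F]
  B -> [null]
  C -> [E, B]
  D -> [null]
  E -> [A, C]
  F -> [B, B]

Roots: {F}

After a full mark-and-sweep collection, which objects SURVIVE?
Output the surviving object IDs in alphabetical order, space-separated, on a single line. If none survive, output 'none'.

Answer: B F

Derivation:
Roots: F
Mark F: refs=B B, marked=F
Mark B: refs=null, marked=B F
Unmarked (collected): A C D E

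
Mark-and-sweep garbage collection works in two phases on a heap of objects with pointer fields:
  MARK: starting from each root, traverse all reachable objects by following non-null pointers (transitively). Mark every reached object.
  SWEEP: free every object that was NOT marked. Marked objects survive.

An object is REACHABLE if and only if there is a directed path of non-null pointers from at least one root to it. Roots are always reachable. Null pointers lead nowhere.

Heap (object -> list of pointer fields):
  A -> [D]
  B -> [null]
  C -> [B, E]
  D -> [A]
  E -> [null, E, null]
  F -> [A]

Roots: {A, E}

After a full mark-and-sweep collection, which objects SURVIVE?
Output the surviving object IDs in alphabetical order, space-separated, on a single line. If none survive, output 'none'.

Roots: A E
Mark A: refs=D, marked=A
Mark E: refs=null E null, marked=A E
Mark D: refs=A, marked=A D E
Unmarked (collected): B C F

Answer: A D E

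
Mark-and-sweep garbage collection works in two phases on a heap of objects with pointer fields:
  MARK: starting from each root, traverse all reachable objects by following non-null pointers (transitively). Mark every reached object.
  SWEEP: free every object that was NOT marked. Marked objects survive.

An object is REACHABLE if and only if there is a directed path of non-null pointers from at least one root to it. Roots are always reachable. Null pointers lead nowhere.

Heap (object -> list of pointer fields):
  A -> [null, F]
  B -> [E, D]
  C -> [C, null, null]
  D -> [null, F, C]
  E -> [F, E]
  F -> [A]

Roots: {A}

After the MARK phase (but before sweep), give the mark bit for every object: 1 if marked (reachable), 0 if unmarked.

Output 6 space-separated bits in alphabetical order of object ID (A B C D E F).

Answer: 1 0 0 0 0 1

Derivation:
Roots: A
Mark A: refs=null F, marked=A
Mark F: refs=A, marked=A F
Unmarked (collected): B C D E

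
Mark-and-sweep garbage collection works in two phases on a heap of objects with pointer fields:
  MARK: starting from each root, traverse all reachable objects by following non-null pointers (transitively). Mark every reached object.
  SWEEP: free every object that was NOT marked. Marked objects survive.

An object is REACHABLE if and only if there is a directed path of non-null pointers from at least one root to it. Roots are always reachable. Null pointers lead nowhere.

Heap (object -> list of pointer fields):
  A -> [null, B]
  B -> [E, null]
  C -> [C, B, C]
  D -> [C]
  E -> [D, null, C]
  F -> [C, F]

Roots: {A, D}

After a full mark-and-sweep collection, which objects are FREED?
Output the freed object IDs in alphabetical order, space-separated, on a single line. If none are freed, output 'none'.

Roots: A D
Mark A: refs=null B, marked=A
Mark D: refs=C, marked=A D
Mark B: refs=E null, marked=A B D
Mark C: refs=C B C, marked=A B C D
Mark E: refs=D null C, marked=A B C D E
Unmarked (collected): F

Answer: F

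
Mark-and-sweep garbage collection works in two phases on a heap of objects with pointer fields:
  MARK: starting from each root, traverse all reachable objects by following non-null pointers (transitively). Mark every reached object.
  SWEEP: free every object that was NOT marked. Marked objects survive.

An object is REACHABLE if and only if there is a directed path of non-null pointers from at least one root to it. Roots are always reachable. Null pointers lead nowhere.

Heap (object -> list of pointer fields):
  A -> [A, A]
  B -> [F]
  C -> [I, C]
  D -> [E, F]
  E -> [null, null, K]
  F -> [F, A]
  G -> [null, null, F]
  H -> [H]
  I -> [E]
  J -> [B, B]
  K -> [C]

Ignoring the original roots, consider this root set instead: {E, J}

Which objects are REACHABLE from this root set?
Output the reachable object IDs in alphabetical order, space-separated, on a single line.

Answer: A B C E F I J K

Derivation:
Roots: E J
Mark E: refs=null null K, marked=E
Mark J: refs=B B, marked=E J
Mark K: refs=C, marked=E J K
Mark B: refs=F, marked=B E J K
Mark C: refs=I C, marked=B C E J K
Mark F: refs=F A, marked=B C E F J K
Mark I: refs=E, marked=B C E F I J K
Mark A: refs=A A, marked=A B C E F I J K
Unmarked (collected): D G H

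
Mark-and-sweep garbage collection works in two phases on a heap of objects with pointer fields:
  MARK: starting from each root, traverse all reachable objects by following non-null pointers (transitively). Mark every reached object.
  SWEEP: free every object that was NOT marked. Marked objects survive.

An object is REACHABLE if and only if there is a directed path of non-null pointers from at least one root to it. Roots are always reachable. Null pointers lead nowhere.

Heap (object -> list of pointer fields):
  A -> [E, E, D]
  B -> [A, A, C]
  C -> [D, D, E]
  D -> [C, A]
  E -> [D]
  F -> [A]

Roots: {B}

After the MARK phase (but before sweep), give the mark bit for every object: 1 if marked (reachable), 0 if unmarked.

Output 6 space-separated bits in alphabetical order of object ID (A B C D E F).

Roots: B
Mark B: refs=A A C, marked=B
Mark A: refs=E E D, marked=A B
Mark C: refs=D D E, marked=A B C
Mark E: refs=D, marked=A B C E
Mark D: refs=C A, marked=A B C D E
Unmarked (collected): F

Answer: 1 1 1 1 1 0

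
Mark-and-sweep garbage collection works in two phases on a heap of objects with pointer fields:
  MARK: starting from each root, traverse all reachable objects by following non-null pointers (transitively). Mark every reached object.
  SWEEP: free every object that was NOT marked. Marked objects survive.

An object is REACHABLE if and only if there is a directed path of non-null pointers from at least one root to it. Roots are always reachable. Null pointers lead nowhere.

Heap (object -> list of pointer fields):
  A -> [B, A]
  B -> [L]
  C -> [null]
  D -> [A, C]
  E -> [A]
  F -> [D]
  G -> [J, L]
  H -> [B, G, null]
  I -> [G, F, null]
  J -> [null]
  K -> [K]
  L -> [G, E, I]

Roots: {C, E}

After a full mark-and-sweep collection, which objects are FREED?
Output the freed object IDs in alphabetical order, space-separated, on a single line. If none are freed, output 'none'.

Answer: H K

Derivation:
Roots: C E
Mark C: refs=null, marked=C
Mark E: refs=A, marked=C E
Mark A: refs=B A, marked=A C E
Mark B: refs=L, marked=A B C E
Mark L: refs=G E I, marked=A B C E L
Mark G: refs=J L, marked=A B C E G L
Mark I: refs=G F null, marked=A B C E G I L
Mark J: refs=null, marked=A B C E G I J L
Mark F: refs=D, marked=A B C E F G I J L
Mark D: refs=A C, marked=A B C D E F G I J L
Unmarked (collected): H K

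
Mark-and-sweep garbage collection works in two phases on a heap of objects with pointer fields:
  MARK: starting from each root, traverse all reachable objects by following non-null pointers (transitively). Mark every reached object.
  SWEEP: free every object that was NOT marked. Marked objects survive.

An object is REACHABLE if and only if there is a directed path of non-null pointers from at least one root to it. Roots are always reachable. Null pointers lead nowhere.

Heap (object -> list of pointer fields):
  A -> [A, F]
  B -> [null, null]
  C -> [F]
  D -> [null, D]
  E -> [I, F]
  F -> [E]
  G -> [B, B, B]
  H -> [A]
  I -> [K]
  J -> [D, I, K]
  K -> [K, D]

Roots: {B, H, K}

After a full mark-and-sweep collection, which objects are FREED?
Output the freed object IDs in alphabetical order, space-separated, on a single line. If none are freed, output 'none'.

Answer: C G J

Derivation:
Roots: B H K
Mark B: refs=null null, marked=B
Mark H: refs=A, marked=B H
Mark K: refs=K D, marked=B H K
Mark A: refs=A F, marked=A B H K
Mark D: refs=null D, marked=A B D H K
Mark F: refs=E, marked=A B D F H K
Mark E: refs=I F, marked=A B D E F H K
Mark I: refs=K, marked=A B D E F H I K
Unmarked (collected): C G J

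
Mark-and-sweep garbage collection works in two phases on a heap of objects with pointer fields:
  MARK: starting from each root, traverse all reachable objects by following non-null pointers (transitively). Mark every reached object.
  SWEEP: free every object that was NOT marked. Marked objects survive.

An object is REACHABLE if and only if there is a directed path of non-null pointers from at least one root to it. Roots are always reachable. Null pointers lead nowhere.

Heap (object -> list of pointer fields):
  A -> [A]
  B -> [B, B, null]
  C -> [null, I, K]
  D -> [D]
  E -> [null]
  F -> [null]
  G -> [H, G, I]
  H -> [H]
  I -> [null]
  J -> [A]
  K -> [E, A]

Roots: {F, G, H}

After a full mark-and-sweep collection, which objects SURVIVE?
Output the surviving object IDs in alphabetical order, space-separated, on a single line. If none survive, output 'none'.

Roots: F G H
Mark F: refs=null, marked=F
Mark G: refs=H G I, marked=F G
Mark H: refs=H, marked=F G H
Mark I: refs=null, marked=F G H I
Unmarked (collected): A B C D E J K

Answer: F G H I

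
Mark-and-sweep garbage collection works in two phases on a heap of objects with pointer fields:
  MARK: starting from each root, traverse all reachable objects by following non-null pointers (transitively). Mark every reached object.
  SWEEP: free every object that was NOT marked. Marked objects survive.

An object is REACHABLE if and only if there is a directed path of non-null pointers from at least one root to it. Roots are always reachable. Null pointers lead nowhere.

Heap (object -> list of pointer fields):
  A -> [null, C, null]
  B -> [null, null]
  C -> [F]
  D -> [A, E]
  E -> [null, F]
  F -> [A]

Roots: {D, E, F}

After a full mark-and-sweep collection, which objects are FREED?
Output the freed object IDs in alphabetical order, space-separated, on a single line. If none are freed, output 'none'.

Roots: D E F
Mark D: refs=A E, marked=D
Mark E: refs=null F, marked=D E
Mark F: refs=A, marked=D E F
Mark A: refs=null C null, marked=A D E F
Mark C: refs=F, marked=A C D E F
Unmarked (collected): B

Answer: B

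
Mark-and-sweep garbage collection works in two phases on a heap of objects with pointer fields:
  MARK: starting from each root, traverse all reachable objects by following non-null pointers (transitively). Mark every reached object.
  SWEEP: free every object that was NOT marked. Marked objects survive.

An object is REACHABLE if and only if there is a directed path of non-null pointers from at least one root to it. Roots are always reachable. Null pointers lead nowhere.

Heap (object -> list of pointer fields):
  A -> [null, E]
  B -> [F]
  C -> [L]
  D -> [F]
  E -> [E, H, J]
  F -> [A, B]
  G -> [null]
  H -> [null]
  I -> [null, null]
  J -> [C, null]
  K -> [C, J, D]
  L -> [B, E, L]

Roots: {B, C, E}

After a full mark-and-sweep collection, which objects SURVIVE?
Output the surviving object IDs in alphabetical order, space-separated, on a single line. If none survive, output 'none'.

Answer: A B C E F H J L

Derivation:
Roots: B C E
Mark B: refs=F, marked=B
Mark C: refs=L, marked=B C
Mark E: refs=E H J, marked=B C E
Mark F: refs=A B, marked=B C E F
Mark L: refs=B E L, marked=B C E F L
Mark H: refs=null, marked=B C E F H L
Mark J: refs=C null, marked=B C E F H J L
Mark A: refs=null E, marked=A B C E F H J L
Unmarked (collected): D G I K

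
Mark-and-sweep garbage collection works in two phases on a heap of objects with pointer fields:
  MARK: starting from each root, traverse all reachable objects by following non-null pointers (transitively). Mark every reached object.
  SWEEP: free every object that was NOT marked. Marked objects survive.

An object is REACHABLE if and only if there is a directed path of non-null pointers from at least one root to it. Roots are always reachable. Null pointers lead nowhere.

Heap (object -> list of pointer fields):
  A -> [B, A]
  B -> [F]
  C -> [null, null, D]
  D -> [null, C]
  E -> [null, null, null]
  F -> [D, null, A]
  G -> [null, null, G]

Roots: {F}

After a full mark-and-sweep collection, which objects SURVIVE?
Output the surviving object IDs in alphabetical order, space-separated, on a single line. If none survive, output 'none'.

Answer: A B C D F

Derivation:
Roots: F
Mark F: refs=D null A, marked=F
Mark D: refs=null C, marked=D F
Mark A: refs=B A, marked=A D F
Mark C: refs=null null D, marked=A C D F
Mark B: refs=F, marked=A B C D F
Unmarked (collected): E G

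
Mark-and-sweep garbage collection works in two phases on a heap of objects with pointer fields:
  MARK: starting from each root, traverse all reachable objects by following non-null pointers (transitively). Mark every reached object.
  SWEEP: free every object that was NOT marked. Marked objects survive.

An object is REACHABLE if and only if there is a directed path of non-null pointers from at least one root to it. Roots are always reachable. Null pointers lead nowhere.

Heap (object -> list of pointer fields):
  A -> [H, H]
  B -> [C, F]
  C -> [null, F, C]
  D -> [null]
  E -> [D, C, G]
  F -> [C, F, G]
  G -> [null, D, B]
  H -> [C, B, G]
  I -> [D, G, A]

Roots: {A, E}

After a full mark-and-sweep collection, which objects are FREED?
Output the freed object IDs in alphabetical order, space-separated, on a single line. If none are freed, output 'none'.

Roots: A E
Mark A: refs=H H, marked=A
Mark E: refs=D C G, marked=A E
Mark H: refs=C B G, marked=A E H
Mark D: refs=null, marked=A D E H
Mark C: refs=null F C, marked=A C D E H
Mark G: refs=null D B, marked=A C D E G H
Mark B: refs=C F, marked=A B C D E G H
Mark F: refs=C F G, marked=A B C D E F G H
Unmarked (collected): I

Answer: I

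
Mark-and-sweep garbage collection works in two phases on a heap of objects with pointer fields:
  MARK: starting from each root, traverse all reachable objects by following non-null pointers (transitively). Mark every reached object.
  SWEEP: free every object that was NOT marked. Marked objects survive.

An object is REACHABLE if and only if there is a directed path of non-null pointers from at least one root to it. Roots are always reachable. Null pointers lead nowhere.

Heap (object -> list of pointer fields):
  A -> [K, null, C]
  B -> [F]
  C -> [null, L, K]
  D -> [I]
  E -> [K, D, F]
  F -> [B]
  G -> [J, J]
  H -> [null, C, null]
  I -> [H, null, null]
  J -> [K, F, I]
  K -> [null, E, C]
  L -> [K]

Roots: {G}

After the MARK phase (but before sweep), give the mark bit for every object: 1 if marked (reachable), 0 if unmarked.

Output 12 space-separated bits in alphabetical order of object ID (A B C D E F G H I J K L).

Answer: 0 1 1 1 1 1 1 1 1 1 1 1

Derivation:
Roots: G
Mark G: refs=J J, marked=G
Mark J: refs=K F I, marked=G J
Mark K: refs=null E C, marked=G J K
Mark F: refs=B, marked=F G J K
Mark I: refs=H null null, marked=F G I J K
Mark E: refs=K D F, marked=E F G I J K
Mark C: refs=null L K, marked=C E F G I J K
Mark B: refs=F, marked=B C E F G I J K
Mark H: refs=null C null, marked=B C E F G H I J K
Mark D: refs=I, marked=B C D E F G H I J K
Mark L: refs=K, marked=B C D E F G H I J K L
Unmarked (collected): A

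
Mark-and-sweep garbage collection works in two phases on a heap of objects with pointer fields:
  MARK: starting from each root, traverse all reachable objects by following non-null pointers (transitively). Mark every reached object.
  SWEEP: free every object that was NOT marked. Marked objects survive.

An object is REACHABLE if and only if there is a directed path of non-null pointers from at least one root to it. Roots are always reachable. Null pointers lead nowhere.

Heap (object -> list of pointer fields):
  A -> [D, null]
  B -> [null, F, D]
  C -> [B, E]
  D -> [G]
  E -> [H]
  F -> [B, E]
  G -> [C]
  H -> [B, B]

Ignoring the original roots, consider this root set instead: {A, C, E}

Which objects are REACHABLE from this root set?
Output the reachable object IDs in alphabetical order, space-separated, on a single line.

Answer: A B C D E F G H

Derivation:
Roots: A C E
Mark A: refs=D null, marked=A
Mark C: refs=B E, marked=A C
Mark E: refs=H, marked=A C E
Mark D: refs=G, marked=A C D E
Mark B: refs=null F D, marked=A B C D E
Mark H: refs=B B, marked=A B C D E H
Mark G: refs=C, marked=A B C D E G H
Mark F: refs=B E, marked=A B C D E F G H
Unmarked (collected): (none)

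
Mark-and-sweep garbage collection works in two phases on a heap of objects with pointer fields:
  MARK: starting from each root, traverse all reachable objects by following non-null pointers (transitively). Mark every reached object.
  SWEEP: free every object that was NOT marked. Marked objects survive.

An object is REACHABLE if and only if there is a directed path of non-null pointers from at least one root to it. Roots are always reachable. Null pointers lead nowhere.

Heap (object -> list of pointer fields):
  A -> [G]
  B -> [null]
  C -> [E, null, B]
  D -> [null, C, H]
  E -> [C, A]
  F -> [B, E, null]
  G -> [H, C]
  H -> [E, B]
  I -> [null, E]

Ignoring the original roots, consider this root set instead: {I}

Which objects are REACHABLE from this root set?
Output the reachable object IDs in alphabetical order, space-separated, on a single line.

Answer: A B C E G H I

Derivation:
Roots: I
Mark I: refs=null E, marked=I
Mark E: refs=C A, marked=E I
Mark C: refs=E null B, marked=C E I
Mark A: refs=G, marked=A C E I
Mark B: refs=null, marked=A B C E I
Mark G: refs=H C, marked=A B C E G I
Mark H: refs=E B, marked=A B C E G H I
Unmarked (collected): D F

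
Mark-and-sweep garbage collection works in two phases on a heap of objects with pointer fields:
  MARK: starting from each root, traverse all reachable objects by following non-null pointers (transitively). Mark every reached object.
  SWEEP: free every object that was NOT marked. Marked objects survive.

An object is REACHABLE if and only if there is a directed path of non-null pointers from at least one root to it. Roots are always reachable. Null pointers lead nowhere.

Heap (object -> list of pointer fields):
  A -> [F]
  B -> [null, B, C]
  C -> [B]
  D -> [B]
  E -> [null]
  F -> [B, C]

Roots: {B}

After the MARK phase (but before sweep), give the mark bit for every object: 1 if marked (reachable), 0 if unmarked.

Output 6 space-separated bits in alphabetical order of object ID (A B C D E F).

Roots: B
Mark B: refs=null B C, marked=B
Mark C: refs=B, marked=B C
Unmarked (collected): A D E F

Answer: 0 1 1 0 0 0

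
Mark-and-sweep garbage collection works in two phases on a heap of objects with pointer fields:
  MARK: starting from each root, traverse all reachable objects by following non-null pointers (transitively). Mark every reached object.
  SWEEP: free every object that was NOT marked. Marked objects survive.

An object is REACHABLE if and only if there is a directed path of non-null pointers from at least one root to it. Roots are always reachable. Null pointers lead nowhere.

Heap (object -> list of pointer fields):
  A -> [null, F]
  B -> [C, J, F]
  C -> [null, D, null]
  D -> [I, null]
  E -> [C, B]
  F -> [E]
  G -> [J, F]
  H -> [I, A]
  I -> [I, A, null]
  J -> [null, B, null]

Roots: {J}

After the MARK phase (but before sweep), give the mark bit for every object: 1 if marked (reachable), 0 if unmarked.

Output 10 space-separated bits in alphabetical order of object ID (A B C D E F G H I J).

Roots: J
Mark J: refs=null B null, marked=J
Mark B: refs=C J F, marked=B J
Mark C: refs=null D null, marked=B C J
Mark F: refs=E, marked=B C F J
Mark D: refs=I null, marked=B C D F J
Mark E: refs=C B, marked=B C D E F J
Mark I: refs=I A null, marked=B C D E F I J
Mark A: refs=null F, marked=A B C D E F I J
Unmarked (collected): G H

Answer: 1 1 1 1 1 1 0 0 1 1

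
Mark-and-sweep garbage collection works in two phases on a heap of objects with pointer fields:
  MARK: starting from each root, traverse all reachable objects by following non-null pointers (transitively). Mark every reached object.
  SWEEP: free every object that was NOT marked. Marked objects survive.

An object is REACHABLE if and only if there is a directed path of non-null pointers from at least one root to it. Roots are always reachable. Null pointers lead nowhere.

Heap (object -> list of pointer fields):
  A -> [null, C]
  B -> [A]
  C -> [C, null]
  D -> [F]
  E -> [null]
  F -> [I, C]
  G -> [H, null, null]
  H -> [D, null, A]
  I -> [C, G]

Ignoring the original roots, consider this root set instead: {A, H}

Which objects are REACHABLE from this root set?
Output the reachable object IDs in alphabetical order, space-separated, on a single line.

Roots: A H
Mark A: refs=null C, marked=A
Mark H: refs=D null A, marked=A H
Mark C: refs=C null, marked=A C H
Mark D: refs=F, marked=A C D H
Mark F: refs=I C, marked=A C D F H
Mark I: refs=C G, marked=A C D F H I
Mark G: refs=H null null, marked=A C D F G H I
Unmarked (collected): B E

Answer: A C D F G H I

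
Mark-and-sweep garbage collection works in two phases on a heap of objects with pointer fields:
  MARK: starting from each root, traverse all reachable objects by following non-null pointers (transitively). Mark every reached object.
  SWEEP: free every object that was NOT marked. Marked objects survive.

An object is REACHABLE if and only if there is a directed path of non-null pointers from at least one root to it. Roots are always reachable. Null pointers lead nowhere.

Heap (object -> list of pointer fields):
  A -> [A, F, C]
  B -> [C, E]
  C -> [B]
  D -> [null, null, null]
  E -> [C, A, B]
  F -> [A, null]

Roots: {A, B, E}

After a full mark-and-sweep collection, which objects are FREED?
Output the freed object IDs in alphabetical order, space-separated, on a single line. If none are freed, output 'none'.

Roots: A B E
Mark A: refs=A F C, marked=A
Mark B: refs=C E, marked=A B
Mark E: refs=C A B, marked=A B E
Mark F: refs=A null, marked=A B E F
Mark C: refs=B, marked=A B C E F
Unmarked (collected): D

Answer: D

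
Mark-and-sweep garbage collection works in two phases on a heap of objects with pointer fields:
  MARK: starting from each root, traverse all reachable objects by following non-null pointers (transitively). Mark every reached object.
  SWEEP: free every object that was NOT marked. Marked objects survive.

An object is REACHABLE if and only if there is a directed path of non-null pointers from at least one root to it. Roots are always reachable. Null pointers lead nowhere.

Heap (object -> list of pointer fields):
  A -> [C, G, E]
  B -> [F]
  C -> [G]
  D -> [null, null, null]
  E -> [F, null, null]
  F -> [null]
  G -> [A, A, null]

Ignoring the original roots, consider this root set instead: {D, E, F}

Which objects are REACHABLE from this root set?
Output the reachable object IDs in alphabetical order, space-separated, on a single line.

Answer: D E F

Derivation:
Roots: D E F
Mark D: refs=null null null, marked=D
Mark E: refs=F null null, marked=D E
Mark F: refs=null, marked=D E F
Unmarked (collected): A B C G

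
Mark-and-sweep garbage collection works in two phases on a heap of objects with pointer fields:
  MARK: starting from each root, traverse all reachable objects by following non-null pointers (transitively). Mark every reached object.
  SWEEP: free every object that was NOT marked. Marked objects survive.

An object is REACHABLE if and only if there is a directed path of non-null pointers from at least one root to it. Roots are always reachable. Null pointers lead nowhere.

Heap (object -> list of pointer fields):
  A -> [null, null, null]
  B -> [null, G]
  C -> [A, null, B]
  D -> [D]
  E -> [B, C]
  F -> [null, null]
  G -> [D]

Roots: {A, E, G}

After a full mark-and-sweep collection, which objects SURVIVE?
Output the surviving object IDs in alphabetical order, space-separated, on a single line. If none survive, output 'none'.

Roots: A E G
Mark A: refs=null null null, marked=A
Mark E: refs=B C, marked=A E
Mark G: refs=D, marked=A E G
Mark B: refs=null G, marked=A B E G
Mark C: refs=A null B, marked=A B C E G
Mark D: refs=D, marked=A B C D E G
Unmarked (collected): F

Answer: A B C D E G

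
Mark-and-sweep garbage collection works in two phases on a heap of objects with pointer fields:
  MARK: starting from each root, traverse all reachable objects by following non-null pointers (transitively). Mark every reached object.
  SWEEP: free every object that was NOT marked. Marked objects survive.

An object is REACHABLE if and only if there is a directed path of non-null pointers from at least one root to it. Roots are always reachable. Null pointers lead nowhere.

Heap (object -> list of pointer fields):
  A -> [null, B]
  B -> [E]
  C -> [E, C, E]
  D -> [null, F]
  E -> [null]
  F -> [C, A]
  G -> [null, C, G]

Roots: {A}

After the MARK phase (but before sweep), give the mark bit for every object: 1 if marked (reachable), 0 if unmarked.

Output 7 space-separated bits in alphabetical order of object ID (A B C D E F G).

Answer: 1 1 0 0 1 0 0

Derivation:
Roots: A
Mark A: refs=null B, marked=A
Mark B: refs=E, marked=A B
Mark E: refs=null, marked=A B E
Unmarked (collected): C D F G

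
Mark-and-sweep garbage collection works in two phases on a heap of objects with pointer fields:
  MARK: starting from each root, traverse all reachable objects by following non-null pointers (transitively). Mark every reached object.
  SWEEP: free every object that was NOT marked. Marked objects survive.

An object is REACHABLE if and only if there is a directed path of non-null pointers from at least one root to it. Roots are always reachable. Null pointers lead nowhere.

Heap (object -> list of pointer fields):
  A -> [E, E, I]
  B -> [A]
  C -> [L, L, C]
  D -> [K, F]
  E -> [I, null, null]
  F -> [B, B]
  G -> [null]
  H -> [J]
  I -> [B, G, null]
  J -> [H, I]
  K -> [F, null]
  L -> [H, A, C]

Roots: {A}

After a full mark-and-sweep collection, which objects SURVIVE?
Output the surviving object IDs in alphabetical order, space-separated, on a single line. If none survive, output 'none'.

Roots: A
Mark A: refs=E E I, marked=A
Mark E: refs=I null null, marked=A E
Mark I: refs=B G null, marked=A E I
Mark B: refs=A, marked=A B E I
Mark G: refs=null, marked=A B E G I
Unmarked (collected): C D F H J K L

Answer: A B E G I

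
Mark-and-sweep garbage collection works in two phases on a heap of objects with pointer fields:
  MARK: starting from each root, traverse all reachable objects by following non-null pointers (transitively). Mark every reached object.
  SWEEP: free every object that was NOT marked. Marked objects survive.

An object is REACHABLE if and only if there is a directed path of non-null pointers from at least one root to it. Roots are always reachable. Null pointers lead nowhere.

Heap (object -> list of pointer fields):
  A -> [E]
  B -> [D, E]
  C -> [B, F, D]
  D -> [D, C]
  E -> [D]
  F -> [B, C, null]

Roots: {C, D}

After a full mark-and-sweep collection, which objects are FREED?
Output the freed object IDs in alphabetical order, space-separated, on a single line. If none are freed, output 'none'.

Roots: C D
Mark C: refs=B F D, marked=C
Mark D: refs=D C, marked=C D
Mark B: refs=D E, marked=B C D
Mark F: refs=B C null, marked=B C D F
Mark E: refs=D, marked=B C D E F
Unmarked (collected): A

Answer: A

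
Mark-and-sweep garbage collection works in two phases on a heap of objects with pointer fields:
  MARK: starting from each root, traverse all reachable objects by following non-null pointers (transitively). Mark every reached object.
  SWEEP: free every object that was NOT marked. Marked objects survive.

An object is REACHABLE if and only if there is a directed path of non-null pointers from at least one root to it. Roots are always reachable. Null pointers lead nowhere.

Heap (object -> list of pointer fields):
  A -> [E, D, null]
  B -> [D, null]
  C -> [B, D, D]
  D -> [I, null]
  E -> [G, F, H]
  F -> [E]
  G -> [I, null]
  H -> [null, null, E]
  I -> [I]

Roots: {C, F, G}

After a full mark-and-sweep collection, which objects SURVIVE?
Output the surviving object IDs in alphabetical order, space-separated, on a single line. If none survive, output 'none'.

Answer: B C D E F G H I

Derivation:
Roots: C F G
Mark C: refs=B D D, marked=C
Mark F: refs=E, marked=C F
Mark G: refs=I null, marked=C F G
Mark B: refs=D null, marked=B C F G
Mark D: refs=I null, marked=B C D F G
Mark E: refs=G F H, marked=B C D E F G
Mark I: refs=I, marked=B C D E F G I
Mark H: refs=null null E, marked=B C D E F G H I
Unmarked (collected): A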